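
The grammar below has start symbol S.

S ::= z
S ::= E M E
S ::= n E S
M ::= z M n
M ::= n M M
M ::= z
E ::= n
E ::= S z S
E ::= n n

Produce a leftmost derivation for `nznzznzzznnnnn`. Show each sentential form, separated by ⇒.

S ⇒ EME   [S ::= E M E]
EME ⇒ nME   [E ::= n]
nME ⇒ nzMnE   [M ::= z M n]
nzMnE ⇒ nznMMnE   [M ::= n M M]
nznMMnE ⇒ nznzMnMnE   [M ::= z M n]
nznzMnMnE ⇒ nznzznMnE   [M ::= z]
nznzznMnE ⇒ nznzznzMnnE   [M ::= z M n]
nznzznzMnnE ⇒ nznzznzzMnnnE   [M ::= z M n]
nznzznzzMnnnE ⇒ nznzznzzznnnE   [M ::= z]
nznzznzzznnnE ⇒ nznzznzzznnnnn   [E ::= n n]

S⇒EME⇒nME⇒nzMnE⇒nznMMnE⇒nznzMnMnE⇒nznzznMnE⇒nznzznzMnnE⇒nznzznzzMnnnE⇒nznzznzzznnnE⇒nznzznzzznnnnn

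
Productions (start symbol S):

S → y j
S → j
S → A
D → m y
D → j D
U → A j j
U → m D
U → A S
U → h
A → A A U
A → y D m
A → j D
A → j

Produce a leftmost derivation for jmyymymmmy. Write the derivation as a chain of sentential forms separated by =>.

S => A => AAU => jDAU => jmyAU => jmyyDmU => jmyymymU => jmyymymmD => jmyymymmmy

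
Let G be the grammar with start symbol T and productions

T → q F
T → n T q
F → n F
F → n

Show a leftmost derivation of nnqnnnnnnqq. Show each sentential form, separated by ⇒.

T ⇒ nTq ⇒ nnTqq ⇒ nnqFqq ⇒ nnqnFqq ⇒ nnqnnFqq ⇒ nnqnnnFqq ⇒ nnqnnnnFqq ⇒ nnqnnnnnFqq ⇒ nnqnnnnnnqq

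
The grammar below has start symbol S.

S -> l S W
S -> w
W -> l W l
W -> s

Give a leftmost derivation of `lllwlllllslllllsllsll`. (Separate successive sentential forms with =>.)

S => lSW   [S -> l S W]
lSW => llSWW   [S -> l S W]
llSWW => lllSWWW   [S -> l S W]
lllSWWW => lllwWWW   [S -> w]
lllwWWW => lllwlWlWW   [W -> l W l]
lllwlWlWW => lllwllWllWW   [W -> l W l]
lllwllWllWW => lllwlllWlllWW   [W -> l W l]
lllwlllWlllWW => lllwllllWllllWW   [W -> l W l]
lllwllllWllllWW => lllwlllllWlllllWW   [W -> l W l]
lllwlllllWlllllWW => lllwlllllslllllWW   [W -> s]
lllwlllllslllllWW => lllwlllllslllllsW   [W -> s]
lllwlllllslllllsW => lllwlllllslllllslWl   [W -> l W l]
lllwlllllslllllslWl => lllwlllllslllllsllWll   [W -> l W l]
lllwlllllslllllsllWll => lllwlllllslllllsllsll   [W -> s]

S => lSW => llSWW => lllSWWW => lllwWWW => lllwlWlWW => lllwllWllWW => lllwlllWlllWW => lllwllllWllllWW => lllwlllllWlllllWW => lllwlllllslllllWW => lllwlllllslllllsW => lllwlllllslllllslWl => lllwlllllslllllsllWll => lllwlllllslllllsllsll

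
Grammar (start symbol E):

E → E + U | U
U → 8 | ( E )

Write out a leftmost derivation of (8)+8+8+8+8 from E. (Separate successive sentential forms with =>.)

E => E+U => E+U+U => E+U+U+U => E+U+U+U+U => U+U+U+U+U => (E)+U+U+U+U => (U)+U+U+U+U => (8)+U+U+U+U => (8)+8+U+U+U => (8)+8+8+U+U => (8)+8+8+8+U => (8)+8+8+8+8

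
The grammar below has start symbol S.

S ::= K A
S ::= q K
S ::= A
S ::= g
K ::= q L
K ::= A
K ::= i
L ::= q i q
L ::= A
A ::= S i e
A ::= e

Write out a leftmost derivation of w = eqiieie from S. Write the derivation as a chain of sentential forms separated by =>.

S => KA   [S ::= K A]
KA => AA   [K ::= A]
AA => eA   [A ::= e]
eA => eSie   [A ::= S i e]
eSie => eAie   [S ::= A]
eAie => eSieie   [A ::= S i e]
eSieie => eqKieie   [S ::= q K]
eqKieie => eqiieie   [K ::= i]

S=>KA=>AA=>eA=>eSie=>eAie=>eSieie=>eqKieie=>eqiieie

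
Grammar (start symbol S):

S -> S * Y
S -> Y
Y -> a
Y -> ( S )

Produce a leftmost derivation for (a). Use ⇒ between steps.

S ⇒ Y ⇒ (S) ⇒ (Y) ⇒ (a)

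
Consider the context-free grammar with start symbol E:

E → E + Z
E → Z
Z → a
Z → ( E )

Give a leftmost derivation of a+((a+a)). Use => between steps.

E => E+Z => Z+Z => a+Z => a+(E) => a+(Z) => a+((E)) => a+((E+Z)) => a+((Z+Z)) => a+((a+Z)) => a+((a+a))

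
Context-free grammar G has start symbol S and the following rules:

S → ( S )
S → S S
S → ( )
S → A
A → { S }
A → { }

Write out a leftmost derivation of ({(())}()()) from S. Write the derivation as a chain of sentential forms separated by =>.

S=>(S)=>(SS)=>(SSS)=>(ASS)=>({S}SS)=>({(S)}SS)=>({(())}SS)=>({(())}()S)=>({(())}()())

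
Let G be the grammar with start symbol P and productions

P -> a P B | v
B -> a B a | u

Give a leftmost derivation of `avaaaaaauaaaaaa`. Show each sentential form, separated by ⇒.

P ⇒ aPB   [P -> a P B]
aPB ⇒ avB   [P -> v]
avB ⇒ avaBa   [B -> a B a]
avaBa ⇒ avaaBaa   [B -> a B a]
avaaBaa ⇒ avaaaBaaa   [B -> a B a]
avaaaBaaa ⇒ avaaaaBaaaa   [B -> a B a]
avaaaaBaaaa ⇒ avaaaaaBaaaaa   [B -> a B a]
avaaaaaBaaaaa ⇒ avaaaaaaBaaaaaa   [B -> a B a]
avaaaaaaBaaaaaa ⇒ avaaaaaauaaaaaa   [B -> u]

P ⇒ aPB ⇒ avB ⇒ avaBa ⇒ avaaBaa ⇒ avaaaBaaa ⇒ avaaaaBaaaa ⇒ avaaaaaBaaaaa ⇒ avaaaaaaBaaaaaa ⇒ avaaaaaauaaaaaa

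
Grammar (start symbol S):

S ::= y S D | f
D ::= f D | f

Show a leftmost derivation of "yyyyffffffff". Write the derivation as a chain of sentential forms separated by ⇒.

S ⇒ ySD ⇒ yySDD ⇒ yyySDDD ⇒ yyyySDDDD ⇒ yyyyfDDDD ⇒ yyyyffDDDD ⇒ yyyyfffDDDD ⇒ yyyyffffDDD ⇒ yyyyfffffDDD ⇒ yyyyffffffDD ⇒ yyyyfffffffD ⇒ yyyyffffffff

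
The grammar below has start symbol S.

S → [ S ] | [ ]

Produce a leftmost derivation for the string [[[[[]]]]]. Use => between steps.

S => [S]   [S → [ S ]]
[S] => [[S]]   [S → [ S ]]
[[S]] => [[[S]]]   [S → [ S ]]
[[[S]]] => [[[[S]]]]   [S → [ S ]]
[[[[S]]]] => [[[[[]]]]]   [S → [ ]]

S=>[S]=>[[S]]=>[[[S]]]=>[[[[S]]]]=>[[[[[]]]]]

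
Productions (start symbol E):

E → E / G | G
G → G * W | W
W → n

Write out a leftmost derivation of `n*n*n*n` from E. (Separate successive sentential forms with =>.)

E => G => G*W => G*W*W => G*W*W*W => W*W*W*W => n*W*W*W => n*n*W*W => n*n*n*W => n*n*n*n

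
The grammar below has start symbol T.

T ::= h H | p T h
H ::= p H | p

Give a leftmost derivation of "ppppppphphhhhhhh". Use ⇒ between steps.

T⇒pTh⇒ppThh⇒pppThhh⇒ppppThhhh⇒pppppThhhhh⇒ppppppThhhhhh⇒pppppppThhhhhhh⇒ppppppphHhhhhhhh⇒ppppppphphhhhhhh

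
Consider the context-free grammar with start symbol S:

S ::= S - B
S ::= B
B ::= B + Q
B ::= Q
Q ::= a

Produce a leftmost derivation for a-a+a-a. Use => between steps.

S => S-B => S-B-B => B-B-B => Q-B-B => a-B-B => a-B+Q-B => a-Q+Q-B => a-a+Q-B => a-a+a-B => a-a+a-Q => a-a+a-a

S => S-B   [S ::= S - B]
S-B => S-B-B   [S ::= S - B]
S-B-B => B-B-B   [S ::= B]
B-B-B => Q-B-B   [B ::= Q]
Q-B-B => a-B-B   [Q ::= a]
a-B-B => a-B+Q-B   [B ::= B + Q]
a-B+Q-B => a-Q+Q-B   [B ::= Q]
a-Q+Q-B => a-a+Q-B   [Q ::= a]
a-a+Q-B => a-a+a-B   [Q ::= a]
a-a+a-B => a-a+a-Q   [B ::= Q]
a-a+a-Q => a-a+a-a   [Q ::= a]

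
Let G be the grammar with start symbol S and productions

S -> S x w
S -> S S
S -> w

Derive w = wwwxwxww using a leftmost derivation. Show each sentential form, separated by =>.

S=>SS=>SxwS=>SxwxwS=>SSxwxwS=>SSSxwxwS=>wSSxwxwS=>wwSxwxwS=>wwwxwxwS=>wwwxwxww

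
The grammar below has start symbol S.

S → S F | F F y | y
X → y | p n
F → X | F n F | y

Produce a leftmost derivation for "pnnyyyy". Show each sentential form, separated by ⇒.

S ⇒ SF   [S → S F]
SF ⇒ FFyF   [S → F F y]
FFyF ⇒ FnFFyF   [F → F n F]
FnFFyF ⇒ XnFFyF   [F → X]
XnFFyF ⇒ pnnFFyF   [X → p n]
pnnFFyF ⇒ pnnXFyF   [F → X]
pnnXFyF ⇒ pnnyFyF   [X → y]
pnnyFyF ⇒ pnnyyyF   [F → y]
pnnyyyF ⇒ pnnyyyX   [F → X]
pnnyyyX ⇒ pnnyyyy   [X → y]

S ⇒ SF ⇒ FFyF ⇒ FnFFyF ⇒ XnFFyF ⇒ pnnFFyF ⇒ pnnXFyF ⇒ pnnyFyF ⇒ pnnyyyF ⇒ pnnyyyX ⇒ pnnyyyy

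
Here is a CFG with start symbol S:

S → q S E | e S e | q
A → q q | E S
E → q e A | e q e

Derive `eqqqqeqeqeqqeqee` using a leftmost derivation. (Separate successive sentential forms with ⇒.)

S ⇒ eSe   [S → e S e]
eSe ⇒ eqSEe   [S → q S E]
eqSEe ⇒ eqqSEEe   [S → q S E]
eqqSEEe ⇒ eqqqSEEEe   [S → q S E]
eqqqSEEEe ⇒ eqqqqEEEe   [S → q]
eqqqqEEEe ⇒ eqqqqeqeEEe   [E → e q e]
eqqqqeqeEEe ⇒ eqqqqeqeqeAEe   [E → q e A]
eqqqqeqeqeAEe ⇒ eqqqqeqeqeqqEe   [A → q q]
eqqqqeqeqeqqEe ⇒ eqqqqeqeqeqqeqee   [E → e q e]

S⇒eSe⇒eqSEe⇒eqqSEEe⇒eqqqSEEEe⇒eqqqqEEEe⇒eqqqqeqeEEe⇒eqqqqeqeqeAEe⇒eqqqqeqeqeqqEe⇒eqqqqeqeqeqqeqee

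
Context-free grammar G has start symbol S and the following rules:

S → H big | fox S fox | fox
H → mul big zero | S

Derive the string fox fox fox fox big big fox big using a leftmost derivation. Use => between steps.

S => H big => S big => fox S fox big => fox H big fox big => fox S big fox big => fox H big big fox big => fox S big big fox big => fox fox S fox big big fox big => fox fox fox fox big big fox big

S => H big   [S → H big]
H big => S big   [H → S]
S big => fox S fox big   [S → fox S fox]
fox S fox big => fox H big fox big   [S → H big]
fox H big fox big => fox S big fox big   [H → S]
fox S big fox big => fox H big big fox big   [S → H big]
fox H big big fox big => fox S big big fox big   [H → S]
fox S big big fox big => fox fox S fox big big fox big   [S → fox S fox]
fox fox S fox big big fox big => fox fox fox fox big big fox big   [S → fox]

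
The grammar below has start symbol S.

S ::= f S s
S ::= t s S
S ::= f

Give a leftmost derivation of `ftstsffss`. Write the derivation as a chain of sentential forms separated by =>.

S => fSs   [S ::= f S s]
fSs => ftsSs   [S ::= t s S]
ftsSs => ftstsSs   [S ::= t s S]
ftstsSs => ftstsfSss   [S ::= f S s]
ftstsfSss => ftstsffss   [S ::= f]

S=>fSs=>ftsSs=>ftstsSs=>ftstsfSss=>ftstsffss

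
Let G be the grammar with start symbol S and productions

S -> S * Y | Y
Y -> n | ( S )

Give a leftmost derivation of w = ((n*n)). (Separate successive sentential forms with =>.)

S => Y => (S) => (Y) => ((S)) => ((S*Y)) => ((Y*Y)) => ((n*Y)) => ((n*n))

S => Y   [S -> Y]
Y => (S)   [Y -> ( S )]
(S) => (Y)   [S -> Y]
(Y) => ((S))   [Y -> ( S )]
((S)) => ((S*Y))   [S -> S * Y]
((S*Y)) => ((Y*Y))   [S -> Y]
((Y*Y)) => ((n*Y))   [Y -> n]
((n*Y)) => ((n*n))   [Y -> n]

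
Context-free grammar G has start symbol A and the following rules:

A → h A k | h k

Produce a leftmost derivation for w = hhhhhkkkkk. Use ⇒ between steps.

A ⇒ hAk ⇒ hhAkk ⇒ hhhAkkk ⇒ hhhhAkkkk ⇒ hhhhhkkkkk

A ⇒ hAk   [A → h A k]
hAk ⇒ hhAkk   [A → h A k]
hhAkk ⇒ hhhAkkk   [A → h A k]
hhhAkkk ⇒ hhhhAkkkk   [A → h A k]
hhhhAkkkk ⇒ hhhhhkkkkk   [A → h k]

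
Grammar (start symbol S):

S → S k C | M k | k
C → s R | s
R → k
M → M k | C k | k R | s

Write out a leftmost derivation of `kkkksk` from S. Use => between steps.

S=>SkC=>MkkC=>kRkkC=>kkkkC=>kkkksR=>kkkksk

S => SkC   [S → S k C]
SkC => MkkC   [S → M k]
MkkC => kRkkC   [M → k R]
kRkkC => kkkkC   [R → k]
kkkkC => kkkksR   [C → s R]
kkkksR => kkkksk   [R → k]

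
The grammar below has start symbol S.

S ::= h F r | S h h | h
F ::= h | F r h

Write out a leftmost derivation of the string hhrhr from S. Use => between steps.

S => hFr => hFrhr => hhrhr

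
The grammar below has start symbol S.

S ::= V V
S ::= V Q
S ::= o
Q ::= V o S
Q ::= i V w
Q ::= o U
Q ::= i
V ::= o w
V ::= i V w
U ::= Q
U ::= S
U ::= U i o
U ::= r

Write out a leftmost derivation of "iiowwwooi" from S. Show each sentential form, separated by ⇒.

S ⇒ VQ   [S ::= V Q]
VQ ⇒ iVwQ   [V ::= i V w]
iVwQ ⇒ iiVwwQ   [V ::= i V w]
iiVwwQ ⇒ iiowwwQ   [V ::= o w]
iiowwwQ ⇒ iiowwwoU   [Q ::= o U]
iiowwwoU ⇒ iiowwwoQ   [U ::= Q]
iiowwwoQ ⇒ iiowwwooU   [Q ::= o U]
iiowwwooU ⇒ iiowwwooQ   [U ::= Q]
iiowwwooQ ⇒ iiowwwooi   [Q ::= i]

S ⇒ VQ ⇒ iVwQ ⇒ iiVwwQ ⇒ iiowwwQ ⇒ iiowwwoU ⇒ iiowwwoQ ⇒ iiowwwooU ⇒ iiowwwooQ ⇒ iiowwwooi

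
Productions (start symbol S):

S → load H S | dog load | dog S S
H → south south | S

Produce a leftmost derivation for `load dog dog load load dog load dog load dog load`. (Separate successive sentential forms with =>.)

S => load H S   [S → load H S]
load H S => load S S   [H → S]
load S S => load dog S S S   [S → dog S S]
load dog S S S => load dog dog load S S   [S → dog load]
load dog dog load S S => load dog dog load load H S S   [S → load H S]
load dog dog load load H S S => load dog dog load load S S S   [H → S]
load dog dog load load S S S => load dog dog load load dog load S S   [S → dog load]
load dog dog load load dog load S S => load dog dog load load dog load dog load S   [S → dog load]
load dog dog load load dog load dog load S => load dog dog load load dog load dog load dog load   [S → dog load]

S => load H S => load S S => load dog S S S => load dog dog load S S => load dog dog load load H S S => load dog dog load load S S S => load dog dog load load dog load S S => load dog dog load load dog load dog load S => load dog dog load load dog load dog load dog load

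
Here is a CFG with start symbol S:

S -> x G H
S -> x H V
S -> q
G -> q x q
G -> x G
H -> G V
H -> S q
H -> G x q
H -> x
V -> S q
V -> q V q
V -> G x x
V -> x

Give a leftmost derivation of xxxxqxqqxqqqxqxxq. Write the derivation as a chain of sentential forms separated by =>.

S => xGH => xxGH => xxxGH => xxxxGH => xxxxqxqH => xxxxqxqGV => xxxxqxqqxqV => xxxxqxqqxqqVq => xxxxqxqqxqqGxxq => xxxxqxqqxqqqxqxxq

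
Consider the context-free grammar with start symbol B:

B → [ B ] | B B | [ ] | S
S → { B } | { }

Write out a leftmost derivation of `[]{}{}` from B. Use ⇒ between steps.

B ⇒ BB   [B → B B]
BB ⇒ BBB   [B → B B]
BBB ⇒ []BB   [B → [ ]]
[]BB ⇒ []SB   [B → S]
[]SB ⇒ []{}B   [S → { }]
[]{}B ⇒ []{}S   [B → S]
[]{}S ⇒ []{}{}   [S → { }]

B ⇒ BB ⇒ BBB ⇒ []BB ⇒ []SB ⇒ []{}B ⇒ []{}S ⇒ []{}{}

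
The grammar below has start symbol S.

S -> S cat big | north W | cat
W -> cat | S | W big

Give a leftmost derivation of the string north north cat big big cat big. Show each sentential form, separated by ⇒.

S ⇒ north W ⇒ north S ⇒ north S cat big ⇒ north north W cat big ⇒ north north W big cat big ⇒ north north W big big cat big ⇒ north north cat big big cat big

S ⇒ north W   [S -> north W]
north W ⇒ north S   [W -> S]
north S ⇒ north S cat big   [S -> S cat big]
north S cat big ⇒ north north W cat big   [S -> north W]
north north W cat big ⇒ north north W big cat big   [W -> W big]
north north W big cat big ⇒ north north W big big cat big   [W -> W big]
north north W big big cat big ⇒ north north cat big big cat big   [W -> cat]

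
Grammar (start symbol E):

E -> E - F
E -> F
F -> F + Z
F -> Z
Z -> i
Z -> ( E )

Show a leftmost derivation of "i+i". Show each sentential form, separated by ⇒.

E ⇒ F   [E -> F]
F ⇒ F+Z   [F -> F + Z]
F+Z ⇒ Z+Z   [F -> Z]
Z+Z ⇒ i+Z   [Z -> i]
i+Z ⇒ i+i   [Z -> i]

E ⇒ F ⇒ F+Z ⇒ Z+Z ⇒ i+Z ⇒ i+i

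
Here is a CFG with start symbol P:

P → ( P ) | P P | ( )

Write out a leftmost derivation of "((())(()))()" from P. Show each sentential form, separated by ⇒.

P ⇒ PP   [P → P P]
PP ⇒ (P)P   [P → ( P )]
(P)P ⇒ (PP)P   [P → P P]
(PP)P ⇒ ((P)P)P   [P → ( P )]
((P)P)P ⇒ ((())P)P   [P → ( )]
((())P)P ⇒ ((())(P))P   [P → ( P )]
((())(P))P ⇒ ((())(()))P   [P → ( )]
((())(()))P ⇒ ((())(()))()   [P → ( )]

P ⇒ PP ⇒ (P)P ⇒ (PP)P ⇒ ((P)P)P ⇒ ((())P)P ⇒ ((())(P))P ⇒ ((())(()))P ⇒ ((())(()))()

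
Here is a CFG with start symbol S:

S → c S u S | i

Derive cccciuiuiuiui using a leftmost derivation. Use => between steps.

S => cSuS   [S → c S u S]
cSuS => ccSuSuS   [S → c S u S]
ccSuSuS => cccSuSuSuS   [S → c S u S]
cccSuSuSuS => ccccSuSuSuSuS   [S → c S u S]
ccccSuSuSuSuS => cccciuSuSuSuS   [S → i]
cccciuSuSuSuS => cccciuiuSuSuS   [S → i]
cccciuiuSuSuS => cccciuiuiuSuS   [S → i]
cccciuiuiuSuS => cccciuiuiuiuS   [S → i]
cccciuiuiuiuS => cccciuiuiuiui   [S → i]

S=>cSuS=>ccSuSuS=>cccSuSuSuS=>ccccSuSuSuSuS=>cccciuSuSuSuS=>cccciuiuSuSuS=>cccciuiuiuSuS=>cccciuiuiuiuS=>cccciuiuiuiui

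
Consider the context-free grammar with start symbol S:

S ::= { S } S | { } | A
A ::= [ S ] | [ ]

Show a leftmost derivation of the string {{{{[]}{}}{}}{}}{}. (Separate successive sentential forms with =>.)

S => {S}S => {{S}S}S => {{{S}S}S}S => {{{{S}S}S}S}S => {{{{A}S}S}S}S => {{{{[]}S}S}S}S => {{{{[]}{}}S}S}S => {{{{[]}{}}{}}S}S => {{{{[]}{}}{}}{}}S => {{{{[]}{}}{}}{}}{}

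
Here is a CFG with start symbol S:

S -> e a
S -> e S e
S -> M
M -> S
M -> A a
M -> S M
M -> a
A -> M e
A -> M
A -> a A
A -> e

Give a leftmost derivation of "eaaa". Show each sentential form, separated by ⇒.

S ⇒ M ⇒ SM ⇒ MM ⇒ SMM ⇒ MMM ⇒ AaMM ⇒ eaMM ⇒ eaaM ⇒ eaaa

S ⇒ M   [S -> M]
M ⇒ SM   [M -> S M]
SM ⇒ MM   [S -> M]
MM ⇒ SMM   [M -> S M]
SMM ⇒ MMM   [S -> M]
MMM ⇒ AaMM   [M -> A a]
AaMM ⇒ eaMM   [A -> e]
eaMM ⇒ eaaM   [M -> a]
eaaM ⇒ eaaa   [M -> a]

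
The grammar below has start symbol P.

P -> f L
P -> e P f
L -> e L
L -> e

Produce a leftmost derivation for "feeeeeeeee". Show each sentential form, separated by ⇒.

P ⇒ fL   [P -> f L]
fL ⇒ feL   [L -> e L]
feL ⇒ feeL   [L -> e L]
feeL ⇒ feeeL   [L -> e L]
feeeL ⇒ feeeeL   [L -> e L]
feeeeL ⇒ feeeeeL   [L -> e L]
feeeeeL ⇒ feeeeeeL   [L -> e L]
feeeeeeL ⇒ feeeeeeeL   [L -> e L]
feeeeeeeL ⇒ feeeeeeeeL   [L -> e L]
feeeeeeeeL ⇒ feeeeeeeee   [L -> e]

P⇒fL⇒feL⇒feeL⇒feeeL⇒feeeeL⇒feeeeeL⇒feeeeeeL⇒feeeeeeeL⇒feeeeeeeeL⇒feeeeeeeee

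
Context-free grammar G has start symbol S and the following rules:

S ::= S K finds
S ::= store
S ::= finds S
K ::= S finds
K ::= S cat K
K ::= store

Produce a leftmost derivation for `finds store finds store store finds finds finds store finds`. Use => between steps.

S => S K finds   [S ::= S K finds]
S K finds => finds S K finds   [S ::= finds S]
finds S K finds => finds S K finds K finds   [S ::= S K finds]
finds S K finds K finds => finds store K finds K finds   [S ::= store]
finds store K finds K finds => finds store S finds finds K finds   [K ::= S finds]
finds store S finds finds K finds => finds store finds S finds finds K finds   [S ::= finds S]
finds store finds S finds finds K finds => finds store finds S K finds finds finds K finds   [S ::= S K finds]
finds store finds S K finds finds finds K finds => finds store finds store K finds finds finds K finds   [S ::= store]
finds store finds store K finds finds finds K finds => finds store finds store store finds finds finds K finds   [K ::= store]
finds store finds store store finds finds finds K finds => finds store finds store store finds finds finds store finds   [K ::= store]

S => S K finds => finds S K finds => finds S K finds K finds => finds store K finds K finds => finds store S finds finds K finds => finds store finds S finds finds K finds => finds store finds S K finds finds finds K finds => finds store finds store K finds finds finds K finds => finds store finds store store finds finds finds K finds => finds store finds store store finds finds finds store finds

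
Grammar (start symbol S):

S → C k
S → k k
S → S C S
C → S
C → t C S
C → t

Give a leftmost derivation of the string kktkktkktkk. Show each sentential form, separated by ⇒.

S⇒SCS⇒SCSCS⇒SCSCSCS⇒kkCSCSCS⇒kktSCSCS⇒kktkkCSCS⇒kktkktSCS⇒kktkktkkCS⇒kktkktkktS⇒kktkktkktkk

S ⇒ SCS   [S → S C S]
SCS ⇒ SCSCS   [S → S C S]
SCSCS ⇒ SCSCSCS   [S → S C S]
SCSCSCS ⇒ kkCSCSCS   [S → k k]
kkCSCSCS ⇒ kktSCSCS   [C → t]
kktSCSCS ⇒ kktkkCSCS   [S → k k]
kktkkCSCS ⇒ kktkktSCS   [C → t]
kktkktSCS ⇒ kktkktkkCS   [S → k k]
kktkktkkCS ⇒ kktkktkktS   [C → t]
kktkktkktS ⇒ kktkktkktkk   [S → k k]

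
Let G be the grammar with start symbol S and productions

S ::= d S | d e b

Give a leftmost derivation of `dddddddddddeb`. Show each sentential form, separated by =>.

S => dS => ddS => dddS => ddddS => dddddS => ddddddS => dddddddS => ddddddddS => dddddddddS => ddddddddddS => dddddddddddeb

S => dS   [S ::= d S]
dS => ddS   [S ::= d S]
ddS => dddS   [S ::= d S]
dddS => ddddS   [S ::= d S]
ddddS => dddddS   [S ::= d S]
dddddS => ddddddS   [S ::= d S]
ddddddS => dddddddS   [S ::= d S]
dddddddS => ddddddddS   [S ::= d S]
ddddddddS => dddddddddS   [S ::= d S]
dddddddddS => ddddddddddS   [S ::= d S]
ddddddddddS => dddddddddddeb   [S ::= d e b]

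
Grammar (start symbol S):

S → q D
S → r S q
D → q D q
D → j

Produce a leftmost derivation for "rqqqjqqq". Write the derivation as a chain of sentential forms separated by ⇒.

S ⇒ rSq   [S → r S q]
rSq ⇒ rqDq   [S → q D]
rqDq ⇒ rqqDqq   [D → q D q]
rqqDqq ⇒ rqqqDqqq   [D → q D q]
rqqqDqqq ⇒ rqqqjqqq   [D → j]

S ⇒ rSq ⇒ rqDq ⇒ rqqDqq ⇒ rqqqDqqq ⇒ rqqqjqqq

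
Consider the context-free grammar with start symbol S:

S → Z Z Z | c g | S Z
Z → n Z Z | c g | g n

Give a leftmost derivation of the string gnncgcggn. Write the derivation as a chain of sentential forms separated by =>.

S => ZZZ => gnZZ => gnnZZZ => gnncgZZ => gnncgcgZ => gnncgcggn

S => ZZZ   [S → Z Z Z]
ZZZ => gnZZ   [Z → g n]
gnZZ => gnnZZZ   [Z → n Z Z]
gnnZZZ => gnncgZZ   [Z → c g]
gnncgZZ => gnncgcgZ   [Z → c g]
gnncgcgZ => gnncgcggn   [Z → g n]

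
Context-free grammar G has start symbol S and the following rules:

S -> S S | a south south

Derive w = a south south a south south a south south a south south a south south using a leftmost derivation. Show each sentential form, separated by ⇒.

S ⇒ S S ⇒ S S S ⇒ S S S S ⇒ a south south S S S ⇒ a south south S S S S ⇒ a south south a south south S S S ⇒ a south south a south south a south south S S ⇒ a south south a south south a south south a south south S ⇒ a south south a south south a south south a south south a south south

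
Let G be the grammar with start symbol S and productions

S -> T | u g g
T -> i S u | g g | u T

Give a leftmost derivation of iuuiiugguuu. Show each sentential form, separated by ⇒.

S ⇒ T   [S -> T]
T ⇒ iSu   [T -> i S u]
iSu ⇒ iTu   [S -> T]
iTu ⇒ iuTu   [T -> u T]
iuTu ⇒ iuuTu   [T -> u T]
iuuTu ⇒ iuuiSuu   [T -> i S u]
iuuiSuu ⇒ iuuiTuu   [S -> T]
iuuiTuu ⇒ iuuiiSuuu   [T -> i S u]
iuuiiSuuu ⇒ iuuiiugguuu   [S -> u g g]

S ⇒ T ⇒ iSu ⇒ iTu ⇒ iuTu ⇒ iuuTu ⇒ iuuiSuu ⇒ iuuiTuu ⇒ iuuiiSuuu ⇒ iuuiiugguuu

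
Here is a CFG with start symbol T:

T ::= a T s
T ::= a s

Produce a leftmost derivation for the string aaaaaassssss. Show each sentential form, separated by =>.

T => aTs   [T ::= a T s]
aTs => aaTss   [T ::= a T s]
aaTss => aaaTsss   [T ::= a T s]
aaaTsss => aaaaTssss   [T ::= a T s]
aaaaTssss => aaaaaTsssss   [T ::= a T s]
aaaaaTsssss => aaaaaassssss   [T ::= a s]

T => aTs => aaTss => aaaTsss => aaaaTssss => aaaaaTsssss => aaaaaassssss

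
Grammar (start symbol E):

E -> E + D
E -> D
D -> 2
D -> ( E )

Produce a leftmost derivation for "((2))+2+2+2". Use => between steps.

E => E+D   [E -> E + D]
E+D => E+D+D   [E -> E + D]
E+D+D => E+D+D+D   [E -> E + D]
E+D+D+D => D+D+D+D   [E -> D]
D+D+D+D => (E)+D+D+D   [D -> ( E )]
(E)+D+D+D => (D)+D+D+D   [E -> D]
(D)+D+D+D => ((E))+D+D+D   [D -> ( E )]
((E))+D+D+D => ((D))+D+D+D   [E -> D]
((D))+D+D+D => ((2))+D+D+D   [D -> 2]
((2))+D+D+D => ((2))+2+D+D   [D -> 2]
((2))+2+D+D => ((2))+2+2+D   [D -> 2]
((2))+2+2+D => ((2))+2+2+2   [D -> 2]

E => E+D => E+D+D => E+D+D+D => D+D+D+D => (E)+D+D+D => (D)+D+D+D => ((E))+D+D+D => ((D))+D+D+D => ((2))+D+D+D => ((2))+2+D+D => ((2))+2+2+D => ((2))+2+2+2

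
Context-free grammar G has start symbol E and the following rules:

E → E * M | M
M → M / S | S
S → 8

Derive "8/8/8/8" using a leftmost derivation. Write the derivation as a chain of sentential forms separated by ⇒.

E ⇒ M ⇒ M/S ⇒ M/S/S ⇒ M/S/S/S ⇒ S/S/S/S ⇒ 8/S/S/S ⇒ 8/8/S/S ⇒ 8/8/8/S ⇒ 8/8/8/8

E ⇒ M   [E → M]
M ⇒ M/S   [M → M / S]
M/S ⇒ M/S/S   [M → M / S]
M/S/S ⇒ M/S/S/S   [M → M / S]
M/S/S/S ⇒ S/S/S/S   [M → S]
S/S/S/S ⇒ 8/S/S/S   [S → 8]
8/S/S/S ⇒ 8/8/S/S   [S → 8]
8/8/S/S ⇒ 8/8/8/S   [S → 8]
8/8/8/S ⇒ 8/8/8/8   [S → 8]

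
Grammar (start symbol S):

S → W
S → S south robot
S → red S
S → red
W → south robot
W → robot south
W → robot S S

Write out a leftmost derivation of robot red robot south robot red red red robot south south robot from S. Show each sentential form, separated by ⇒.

S ⇒ S south robot ⇒ W south robot ⇒ robot S S south robot ⇒ robot red S S south robot ⇒ robot red W S south robot ⇒ robot red robot south S south robot ⇒ robot red robot south W south robot ⇒ robot red robot south robot S S south robot ⇒ robot red robot south robot red S S south robot ⇒ robot red robot south robot red red S S south robot ⇒ robot red robot south robot red red red S south robot ⇒ robot red robot south robot red red red W south robot ⇒ robot red robot south robot red red red robot south south robot

S ⇒ S south robot   [S → S south robot]
S south robot ⇒ W south robot   [S → W]
W south robot ⇒ robot S S south robot   [W → robot S S]
robot S S south robot ⇒ robot red S S south robot   [S → red S]
robot red S S south robot ⇒ robot red W S south robot   [S → W]
robot red W S south robot ⇒ robot red robot south S south robot   [W → robot south]
robot red robot south S south robot ⇒ robot red robot south W south robot   [S → W]
robot red robot south W south robot ⇒ robot red robot south robot S S south robot   [W → robot S S]
robot red robot south robot S S south robot ⇒ robot red robot south robot red S S south robot   [S → red S]
robot red robot south robot red S S south robot ⇒ robot red robot south robot red red S S south robot   [S → red S]
robot red robot south robot red red S S south robot ⇒ robot red robot south robot red red red S south robot   [S → red]
robot red robot south robot red red red S south robot ⇒ robot red robot south robot red red red W south robot   [S → W]
robot red robot south robot red red red W south robot ⇒ robot red robot south robot red red red robot south south robot   [W → robot south]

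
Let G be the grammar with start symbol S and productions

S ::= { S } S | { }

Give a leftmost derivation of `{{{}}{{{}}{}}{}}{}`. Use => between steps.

S => {S}S   [S ::= { S } S]
{S}S => {{S}S}S   [S ::= { S } S]
{{S}S}S => {{{}}S}S   [S ::= { }]
{{{}}S}S => {{{}}{S}S}S   [S ::= { S } S]
{{{}}{S}S}S => {{{}}{{S}S}S}S   [S ::= { S } S]
{{{}}{{S}S}S}S => {{{}}{{{}}S}S}S   [S ::= { }]
{{{}}{{{}}S}S}S => {{{}}{{{}}{}}S}S   [S ::= { }]
{{{}}{{{}}{}}S}S => {{{}}{{{}}{}}{}}S   [S ::= { }]
{{{}}{{{}}{}}{}}S => {{{}}{{{}}{}}{}}{}   [S ::= { }]

S=>{S}S=>{{S}S}S=>{{{}}S}S=>{{{}}{S}S}S=>{{{}}{{S}S}S}S=>{{{}}{{{}}S}S}S=>{{{}}{{{}}{}}S}S=>{{{}}{{{}}{}}{}}S=>{{{}}{{{}}{}}{}}{}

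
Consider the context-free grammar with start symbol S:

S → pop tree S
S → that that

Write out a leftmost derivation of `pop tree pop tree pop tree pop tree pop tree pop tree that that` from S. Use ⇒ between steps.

S ⇒ pop tree S ⇒ pop tree pop tree S ⇒ pop tree pop tree pop tree S ⇒ pop tree pop tree pop tree pop tree S ⇒ pop tree pop tree pop tree pop tree pop tree S ⇒ pop tree pop tree pop tree pop tree pop tree pop tree S ⇒ pop tree pop tree pop tree pop tree pop tree pop tree that that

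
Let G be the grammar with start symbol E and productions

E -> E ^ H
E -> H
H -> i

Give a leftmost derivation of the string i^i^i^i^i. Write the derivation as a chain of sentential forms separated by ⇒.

E ⇒ E^H   [E -> E ^ H]
E^H ⇒ E^H^H   [E -> E ^ H]
E^H^H ⇒ E^H^H^H   [E -> E ^ H]
E^H^H^H ⇒ E^H^H^H^H   [E -> E ^ H]
E^H^H^H^H ⇒ H^H^H^H^H   [E -> H]
H^H^H^H^H ⇒ i^H^H^H^H   [H -> i]
i^H^H^H^H ⇒ i^i^H^H^H   [H -> i]
i^i^H^H^H ⇒ i^i^i^H^H   [H -> i]
i^i^i^H^H ⇒ i^i^i^i^H   [H -> i]
i^i^i^i^H ⇒ i^i^i^i^i   [H -> i]

E⇒E^H⇒E^H^H⇒E^H^H^H⇒E^H^H^H^H⇒H^H^H^H^H⇒i^H^H^H^H⇒i^i^H^H^H⇒i^i^i^H^H⇒i^i^i^i^H⇒i^i^i^i^i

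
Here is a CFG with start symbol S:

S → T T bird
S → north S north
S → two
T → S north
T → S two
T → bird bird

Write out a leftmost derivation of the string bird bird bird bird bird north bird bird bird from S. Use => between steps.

S => T T bird   [S → T T bird]
T T bird => S north T bird   [T → S north]
S north T bird => T T bird north T bird   [S → T T bird]
T T bird north T bird => bird bird T bird north T bird   [T → bird bird]
bird bird T bird north T bird => bird bird bird bird bird north T bird   [T → bird bird]
bird bird bird bird bird north T bird => bird bird bird bird bird north bird bird bird   [T → bird bird]

S => T T bird => S north T bird => T T bird north T bird => bird bird T bird north T bird => bird bird bird bird bird north T bird => bird bird bird bird bird north bird bird bird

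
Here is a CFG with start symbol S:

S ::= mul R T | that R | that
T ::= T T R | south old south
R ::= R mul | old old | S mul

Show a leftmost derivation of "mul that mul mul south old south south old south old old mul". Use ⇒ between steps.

S ⇒ mul R T ⇒ mul R mul T ⇒ mul S mul mul T ⇒ mul that mul mul T ⇒ mul that mul mul T T R ⇒ mul that mul mul south old south T R ⇒ mul that mul mul south old south south old south R ⇒ mul that mul mul south old south south old south R mul ⇒ mul that mul mul south old south south old south old old mul

S ⇒ mul R T   [S ::= mul R T]
mul R T ⇒ mul R mul T   [R ::= R mul]
mul R mul T ⇒ mul S mul mul T   [R ::= S mul]
mul S mul mul T ⇒ mul that mul mul T   [S ::= that]
mul that mul mul T ⇒ mul that mul mul T T R   [T ::= T T R]
mul that mul mul T T R ⇒ mul that mul mul south old south T R   [T ::= south old south]
mul that mul mul south old south T R ⇒ mul that mul mul south old south south old south R   [T ::= south old south]
mul that mul mul south old south south old south R ⇒ mul that mul mul south old south south old south R mul   [R ::= R mul]
mul that mul mul south old south south old south R mul ⇒ mul that mul mul south old south south old south old old mul   [R ::= old old]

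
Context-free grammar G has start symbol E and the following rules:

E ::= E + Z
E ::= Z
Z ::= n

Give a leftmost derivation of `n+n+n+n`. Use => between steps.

E => E+Z => E+Z+Z => E+Z+Z+Z => Z+Z+Z+Z => n+Z+Z+Z => n+n+Z+Z => n+n+n+Z => n+n+n+n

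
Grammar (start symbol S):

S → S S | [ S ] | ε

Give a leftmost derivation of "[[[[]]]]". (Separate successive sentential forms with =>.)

S => [S] => [SS] => [[S]S] => [[[S]]S] => [[[[S]]]S] => [[[[]]]S] => [[[[]]]]

S => [S]   [S → [ S ]]
[S] => [SS]   [S → S S]
[SS] => [[S]S]   [S → [ S ]]
[[S]S] => [[[S]]S]   [S → [ S ]]
[[[S]]S] => [[[[S]]]S]   [S → [ S ]]
[[[[S]]]S] => [[[[]]]S]   [S → ε]
[[[[]]]S] => [[[[]]]]   [S → ε]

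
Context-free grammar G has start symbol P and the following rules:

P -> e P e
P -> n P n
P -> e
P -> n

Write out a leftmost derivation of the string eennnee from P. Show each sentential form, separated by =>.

P=>ePe=>eePee=>eenPnee=>eennnee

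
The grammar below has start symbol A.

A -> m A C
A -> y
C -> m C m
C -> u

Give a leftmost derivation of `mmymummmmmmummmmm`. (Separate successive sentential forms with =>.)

A => mAC => mmACC => mmyCC => mmymCmC => mmymumC => mmymummCm => mmymummmCmm => mmymummmmCmmm => mmymummmmmCmmmm => mmymummmmmmCmmmmm => mmymummmmmmummmmm

A => mAC   [A -> m A C]
mAC => mmACC   [A -> m A C]
mmACC => mmyCC   [A -> y]
mmyCC => mmymCmC   [C -> m C m]
mmymCmC => mmymumC   [C -> u]
mmymumC => mmymummCm   [C -> m C m]
mmymummCm => mmymummmCmm   [C -> m C m]
mmymummmCmm => mmymummmmCmmm   [C -> m C m]
mmymummmmCmmm => mmymummmmmCmmmm   [C -> m C m]
mmymummmmmCmmmm => mmymummmmmmCmmmmm   [C -> m C m]
mmymummmmmmCmmmmm => mmymummmmmmummmmm   [C -> u]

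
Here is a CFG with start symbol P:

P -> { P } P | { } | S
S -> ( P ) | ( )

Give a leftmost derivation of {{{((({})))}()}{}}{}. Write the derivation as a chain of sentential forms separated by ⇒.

P ⇒ {P}P   [P -> { P } P]
{P}P ⇒ {{P}P}P   [P -> { P } P]
{{P}P}P ⇒ {{{P}P}P}P   [P -> { P } P]
{{{P}P}P}P ⇒ {{{S}P}P}P   [P -> S]
{{{S}P}P}P ⇒ {{{(P)}P}P}P   [S -> ( P )]
{{{(P)}P}P}P ⇒ {{{(S)}P}P}P   [P -> S]
{{{(S)}P}P}P ⇒ {{{((P))}P}P}P   [S -> ( P )]
{{{((P))}P}P}P ⇒ {{{((S))}P}P}P   [P -> S]
{{{((S))}P}P}P ⇒ {{{(((P)))}P}P}P   [S -> ( P )]
{{{(((P)))}P}P}P ⇒ {{{((({})))}P}P}P   [P -> { }]
{{{((({})))}P}P}P ⇒ {{{((({})))}S}P}P   [P -> S]
{{{((({})))}S}P}P ⇒ {{{((({})))}()}P}P   [S -> ( )]
{{{((({})))}()}P}P ⇒ {{{((({})))}()}{}}P   [P -> { }]
{{{((({})))}()}{}}P ⇒ {{{((({})))}()}{}}{}   [P -> { }]

P ⇒ {P}P ⇒ {{P}P}P ⇒ {{{P}P}P}P ⇒ {{{S}P}P}P ⇒ {{{(P)}P}P}P ⇒ {{{(S)}P}P}P ⇒ {{{((P))}P}P}P ⇒ {{{((S))}P}P}P ⇒ {{{(((P)))}P}P}P ⇒ {{{((({})))}P}P}P ⇒ {{{((({})))}S}P}P ⇒ {{{((({})))}()}P}P ⇒ {{{((({})))}()}{}}P ⇒ {{{((({})))}()}{}}{}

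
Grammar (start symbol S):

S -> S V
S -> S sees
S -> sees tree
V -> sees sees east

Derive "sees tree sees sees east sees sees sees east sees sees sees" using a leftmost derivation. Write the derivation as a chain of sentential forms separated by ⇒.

S ⇒ S sees ⇒ S sees sees ⇒ S sees sees sees ⇒ S V sees sees sees ⇒ S sees V sees sees sees ⇒ S V sees V sees sees sees ⇒ sees tree V sees V sees sees sees ⇒ sees tree sees sees east sees V sees sees sees ⇒ sees tree sees sees east sees sees sees east sees sees sees

S ⇒ S sees   [S -> S sees]
S sees ⇒ S sees sees   [S -> S sees]
S sees sees ⇒ S sees sees sees   [S -> S sees]
S sees sees sees ⇒ S V sees sees sees   [S -> S V]
S V sees sees sees ⇒ S sees V sees sees sees   [S -> S sees]
S sees V sees sees sees ⇒ S V sees V sees sees sees   [S -> S V]
S V sees V sees sees sees ⇒ sees tree V sees V sees sees sees   [S -> sees tree]
sees tree V sees V sees sees sees ⇒ sees tree sees sees east sees V sees sees sees   [V -> sees sees east]
sees tree sees sees east sees V sees sees sees ⇒ sees tree sees sees east sees sees sees east sees sees sees   [V -> sees sees east]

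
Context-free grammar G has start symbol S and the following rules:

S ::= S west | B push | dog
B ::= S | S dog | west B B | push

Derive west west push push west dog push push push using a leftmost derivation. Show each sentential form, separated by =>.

S => B push => west B B push => west west B B B push => west west S dog B B push => west west S west dog B B push => west west B push west dog B B push => west west push push west dog B B push => west west push push west dog push B push => west west push push west dog push push push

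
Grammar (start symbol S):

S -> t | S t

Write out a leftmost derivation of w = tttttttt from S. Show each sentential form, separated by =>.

S => St => Stt => Sttt => Stttt => Sttttt => Stttttt => Sttttttt => tttttttt

S => St   [S -> S t]
St => Stt   [S -> S t]
Stt => Sttt   [S -> S t]
Sttt => Stttt   [S -> S t]
Stttt => Sttttt   [S -> S t]
Sttttt => Stttttt   [S -> S t]
Stttttt => Sttttttt   [S -> S t]
Sttttttt => tttttttt   [S -> t]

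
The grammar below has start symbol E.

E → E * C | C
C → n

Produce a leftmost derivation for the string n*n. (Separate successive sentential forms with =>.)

E => E*C => C*C => n*C => n*n

E => E*C   [E → E * C]
E*C => C*C   [E → C]
C*C => n*C   [C → n]
n*C => n*n   [C → n]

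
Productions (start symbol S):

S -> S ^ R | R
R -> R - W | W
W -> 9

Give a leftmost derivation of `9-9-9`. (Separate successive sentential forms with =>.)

S => R => R-W => R-W-W => W-W-W => 9-W-W => 9-9-W => 9-9-9

S => R   [S -> R]
R => R-W   [R -> R - W]
R-W => R-W-W   [R -> R - W]
R-W-W => W-W-W   [R -> W]
W-W-W => 9-W-W   [W -> 9]
9-W-W => 9-9-W   [W -> 9]
9-9-W => 9-9-9   [W -> 9]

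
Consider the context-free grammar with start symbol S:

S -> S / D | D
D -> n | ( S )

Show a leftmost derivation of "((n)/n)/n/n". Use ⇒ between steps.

S ⇒ S/D   [S -> S / D]
S/D ⇒ S/D/D   [S -> S / D]
S/D/D ⇒ D/D/D   [S -> D]
D/D/D ⇒ (S)/D/D   [D -> ( S )]
(S)/D/D ⇒ (S/D)/D/D   [S -> S / D]
(S/D)/D/D ⇒ (D/D)/D/D   [S -> D]
(D/D)/D/D ⇒ ((S)/D)/D/D   [D -> ( S )]
((S)/D)/D/D ⇒ ((D)/D)/D/D   [S -> D]
((D)/D)/D/D ⇒ ((n)/D)/D/D   [D -> n]
((n)/D)/D/D ⇒ ((n)/n)/D/D   [D -> n]
((n)/n)/D/D ⇒ ((n)/n)/n/D   [D -> n]
((n)/n)/n/D ⇒ ((n)/n)/n/n   [D -> n]

S⇒S/D⇒S/D/D⇒D/D/D⇒(S)/D/D⇒(S/D)/D/D⇒(D/D)/D/D⇒((S)/D)/D/D⇒((D)/D)/D/D⇒((n)/D)/D/D⇒((n)/n)/D/D⇒((n)/n)/n/D⇒((n)/n)/n/n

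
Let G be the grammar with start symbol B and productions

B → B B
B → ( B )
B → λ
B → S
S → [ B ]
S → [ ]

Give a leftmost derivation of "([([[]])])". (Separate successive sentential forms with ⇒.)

B⇒(B)⇒(BB)⇒(SB)⇒([B]B)⇒([(B)]B)⇒([(BB)]B)⇒([(SB)]B)⇒([([B]B)]B)⇒([([S]B)]B)⇒([([[]]B)]B)⇒([([[]])]B)⇒([([[]])])

B ⇒ (B)   [B → ( B )]
(B) ⇒ (BB)   [B → B B]
(BB) ⇒ (SB)   [B → S]
(SB) ⇒ ([B]B)   [S → [ B ]]
([B]B) ⇒ ([(B)]B)   [B → ( B )]
([(B)]B) ⇒ ([(BB)]B)   [B → B B]
([(BB)]B) ⇒ ([(SB)]B)   [B → S]
([(SB)]B) ⇒ ([([B]B)]B)   [S → [ B ]]
([([B]B)]B) ⇒ ([([S]B)]B)   [B → S]
([([S]B)]B) ⇒ ([([[]]B)]B)   [S → [ ]]
([([[]]B)]B) ⇒ ([([[]])]B)   [B → λ]
([([[]])]B) ⇒ ([([[]])])   [B → λ]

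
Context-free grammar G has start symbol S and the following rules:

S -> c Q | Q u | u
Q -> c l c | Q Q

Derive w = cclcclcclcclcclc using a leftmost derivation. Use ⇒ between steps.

S ⇒ cQ ⇒ cQQ ⇒ cQQQ ⇒ cQQQQ ⇒ cclcQQQ ⇒ cclcQQQQ ⇒ cclcclcQQQ ⇒ cclcclcclcQQ ⇒ cclcclcclcclcQ ⇒ cclcclcclcclcclc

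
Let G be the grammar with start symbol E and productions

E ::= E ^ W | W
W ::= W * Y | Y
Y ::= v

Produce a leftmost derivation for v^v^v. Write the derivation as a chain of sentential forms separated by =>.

E=>E^W=>E^W^W=>W^W^W=>Y^W^W=>v^W^W=>v^Y^W=>v^v^W=>v^v^Y=>v^v^v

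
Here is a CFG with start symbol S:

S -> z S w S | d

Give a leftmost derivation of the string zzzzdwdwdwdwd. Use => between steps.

S=>zSwS=>zzSwSwS=>zzzSwSwSwS=>zzzzSwSwSwSwS=>zzzzdwSwSwSwS=>zzzzdwdwSwSwS=>zzzzdwdwdwSwS=>zzzzdwdwdwdwS=>zzzzdwdwdwdwd

S => zSwS   [S -> z S w S]
zSwS => zzSwSwS   [S -> z S w S]
zzSwSwS => zzzSwSwSwS   [S -> z S w S]
zzzSwSwSwS => zzzzSwSwSwSwS   [S -> z S w S]
zzzzSwSwSwSwS => zzzzdwSwSwSwS   [S -> d]
zzzzdwSwSwSwS => zzzzdwdwSwSwS   [S -> d]
zzzzdwdwSwSwS => zzzzdwdwdwSwS   [S -> d]
zzzzdwdwdwSwS => zzzzdwdwdwdwS   [S -> d]
zzzzdwdwdwdwS => zzzzdwdwdwdwd   [S -> d]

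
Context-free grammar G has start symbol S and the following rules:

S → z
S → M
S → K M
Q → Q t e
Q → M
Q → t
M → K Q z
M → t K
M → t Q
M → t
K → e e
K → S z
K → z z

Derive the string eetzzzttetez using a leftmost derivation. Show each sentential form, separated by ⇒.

S ⇒ KM ⇒ eeM ⇒ eeKQz ⇒ eeSzQz ⇒ eeMzQz ⇒ eetKzQz ⇒ eetzzzQz ⇒ eetzzzQtez ⇒ eetzzzQtetez ⇒ eetzzzttetez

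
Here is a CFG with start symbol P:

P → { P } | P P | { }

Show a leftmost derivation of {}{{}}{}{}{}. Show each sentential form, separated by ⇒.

P ⇒ PP   [P → P P]
PP ⇒ PPP   [P → P P]
PPP ⇒ {}PP   [P → { }]
{}PP ⇒ {}PPP   [P → P P]
{}PPP ⇒ {}PPPP   [P → P P]
{}PPPP ⇒ {}{P}PPP   [P → { P }]
{}{P}PPP ⇒ {}{{}}PPP   [P → { }]
{}{{}}PPP ⇒ {}{{}}{}PP   [P → { }]
{}{{}}{}PP ⇒ {}{{}}{}{}P   [P → { }]
{}{{}}{}{}P ⇒ {}{{}}{}{}{}   [P → { }]

P⇒PP⇒PPP⇒{}PP⇒{}PPP⇒{}PPPP⇒{}{P}PPP⇒{}{{}}PPP⇒{}{{}}{}PP⇒{}{{}}{}{}P⇒{}{{}}{}{}{}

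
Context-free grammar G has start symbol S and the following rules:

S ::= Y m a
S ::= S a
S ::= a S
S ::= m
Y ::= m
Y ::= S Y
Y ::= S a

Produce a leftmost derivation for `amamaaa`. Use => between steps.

S => Sa   [S ::= S a]
Sa => Saa   [S ::= S a]
Saa => Ymaaa   [S ::= Y m a]
Ymaaa => Samaaa   [Y ::= S a]
Samaaa => aSamaaa   [S ::= a S]
aSamaaa => amamaaa   [S ::= m]

S=>Sa=>Saa=>Ymaaa=>Samaaa=>aSamaaa=>amamaaa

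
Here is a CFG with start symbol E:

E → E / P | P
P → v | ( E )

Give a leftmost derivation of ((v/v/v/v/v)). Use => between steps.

E => P   [E → P]
P => (E)   [P → ( E )]
(E) => (P)   [E → P]
(P) => ((E))   [P → ( E )]
((E)) => ((E/P))   [E → E / P]
((E/P)) => ((E/P/P))   [E → E / P]
((E/P/P)) => ((E/P/P/P))   [E → E / P]
((E/P/P/P)) => ((E/P/P/P/P))   [E → E / P]
((E/P/P/P/P)) => ((P/P/P/P/P))   [E → P]
((P/P/P/P/P)) => ((v/P/P/P/P))   [P → v]
((v/P/P/P/P)) => ((v/v/P/P/P))   [P → v]
((v/v/P/P/P)) => ((v/v/v/P/P))   [P → v]
((v/v/v/P/P)) => ((v/v/v/v/P))   [P → v]
((v/v/v/v/P)) => ((v/v/v/v/v))   [P → v]

E=>P=>(E)=>(P)=>((E))=>((E/P))=>((E/P/P))=>((E/P/P/P))=>((E/P/P/P/P))=>((P/P/P/P/P))=>((v/P/P/P/P))=>((v/v/P/P/P))=>((v/v/v/P/P))=>((v/v/v/v/P))=>((v/v/v/v/v))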